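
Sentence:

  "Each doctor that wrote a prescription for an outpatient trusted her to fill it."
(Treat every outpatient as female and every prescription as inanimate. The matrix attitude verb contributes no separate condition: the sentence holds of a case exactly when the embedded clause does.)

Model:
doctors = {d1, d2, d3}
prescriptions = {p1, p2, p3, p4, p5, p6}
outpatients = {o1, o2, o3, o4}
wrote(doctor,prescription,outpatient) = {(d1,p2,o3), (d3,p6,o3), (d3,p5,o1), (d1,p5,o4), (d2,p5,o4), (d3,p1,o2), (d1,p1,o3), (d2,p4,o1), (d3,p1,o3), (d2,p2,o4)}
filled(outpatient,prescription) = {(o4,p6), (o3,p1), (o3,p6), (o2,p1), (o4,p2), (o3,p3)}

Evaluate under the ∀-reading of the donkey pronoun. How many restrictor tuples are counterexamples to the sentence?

"her" takes "an outpatient" as antecedent and "it" takes "a prescription"; both are donkey pronouns co-varying with the restrictor.
Strong reading: for every (d,p,o) with wrote(d,p,o), filled(o,p).
Restrictor triples: (d1,p1,o3)→filled(o3,p1) ✓  (d1,p2,o3)→filled(o3,p2) ✗  (d1,p5,o4)→filled(o4,p5) ✗  (d2,p2,o4)→filled(o4,p2) ✓  (d2,p4,o1)→filled(o1,p4) ✗  (d2,p5,o4)→filled(o4,p5) ✗  (d3,p1,o2)→filled(o2,p1) ✓  (d3,p1,o3)→filled(o3,p1) ✓  (d3,p5,o1)→filled(o1,p5) ✗  (d3,p6,o3)→filled(o3,p6) ✓
Counterexamples (restrictor triples failing the scope): 5.

5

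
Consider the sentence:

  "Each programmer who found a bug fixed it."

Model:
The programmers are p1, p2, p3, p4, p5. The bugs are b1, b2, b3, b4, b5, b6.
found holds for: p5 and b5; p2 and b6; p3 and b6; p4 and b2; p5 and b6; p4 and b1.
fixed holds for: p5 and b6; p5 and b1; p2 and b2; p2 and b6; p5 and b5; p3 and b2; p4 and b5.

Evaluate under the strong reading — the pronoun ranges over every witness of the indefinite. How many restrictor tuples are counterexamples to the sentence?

"it" takes "a bug" as antecedent — a donkey pronoun bound across the clause boundary.
Strong reading: for every (p,b) with found(p,b), fixed(p,b).
Restrictor pairs: (p2,b6) ✓  (p3,b6) ✗  (p4,b1) ✗  (p4,b2) ✗  (p5,b5) ✓  (p5,b6) ✓
Counterexamples (restrictor pairs failing the scope): 3.

3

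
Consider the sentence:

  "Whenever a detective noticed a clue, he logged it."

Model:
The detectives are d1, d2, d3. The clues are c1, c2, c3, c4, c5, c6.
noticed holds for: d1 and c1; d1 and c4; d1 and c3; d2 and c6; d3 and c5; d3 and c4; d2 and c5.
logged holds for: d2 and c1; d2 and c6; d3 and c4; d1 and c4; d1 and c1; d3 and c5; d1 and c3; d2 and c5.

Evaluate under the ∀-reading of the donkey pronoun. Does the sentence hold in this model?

"it" takes "a clue" as antecedent — a donkey pronoun bound across the clause boundary.
Strong reading: for every (d,c) with noticed(d,c), logged(d,c).
Restrictor pairs: (d1,c1) ✓  (d1,c3) ✓  (d1,c4) ✓  (d2,c5) ✓  (d2,c6) ✓  (d3,c4) ✓  (d3,c5) ✓
Every restrictor pair satisfies the scope.

True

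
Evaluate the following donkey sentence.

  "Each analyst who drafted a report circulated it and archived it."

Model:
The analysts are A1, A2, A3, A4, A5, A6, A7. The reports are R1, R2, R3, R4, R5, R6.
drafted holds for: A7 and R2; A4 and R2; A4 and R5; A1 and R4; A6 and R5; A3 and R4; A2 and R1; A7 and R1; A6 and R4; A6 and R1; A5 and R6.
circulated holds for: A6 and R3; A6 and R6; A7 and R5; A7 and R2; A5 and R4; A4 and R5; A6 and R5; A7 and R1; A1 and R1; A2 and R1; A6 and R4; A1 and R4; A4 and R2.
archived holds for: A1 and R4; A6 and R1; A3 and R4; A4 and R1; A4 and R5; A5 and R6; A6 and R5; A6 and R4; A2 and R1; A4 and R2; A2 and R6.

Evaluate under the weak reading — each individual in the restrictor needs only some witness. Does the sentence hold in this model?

False

"it" takes "a report" as antecedent — a donkey pronoun bound across the clause boundary.
Weak reading: every analyst a with some drafted-report has at least one drafted-report r such that circulated(a,r) ∧ archived(a,r).
Per analyst: A1:✓  A2:✓  A3:✗  A4:✓  A5:✗  A6:✓  A7:✗
A3 has no witness among its drafted-reports.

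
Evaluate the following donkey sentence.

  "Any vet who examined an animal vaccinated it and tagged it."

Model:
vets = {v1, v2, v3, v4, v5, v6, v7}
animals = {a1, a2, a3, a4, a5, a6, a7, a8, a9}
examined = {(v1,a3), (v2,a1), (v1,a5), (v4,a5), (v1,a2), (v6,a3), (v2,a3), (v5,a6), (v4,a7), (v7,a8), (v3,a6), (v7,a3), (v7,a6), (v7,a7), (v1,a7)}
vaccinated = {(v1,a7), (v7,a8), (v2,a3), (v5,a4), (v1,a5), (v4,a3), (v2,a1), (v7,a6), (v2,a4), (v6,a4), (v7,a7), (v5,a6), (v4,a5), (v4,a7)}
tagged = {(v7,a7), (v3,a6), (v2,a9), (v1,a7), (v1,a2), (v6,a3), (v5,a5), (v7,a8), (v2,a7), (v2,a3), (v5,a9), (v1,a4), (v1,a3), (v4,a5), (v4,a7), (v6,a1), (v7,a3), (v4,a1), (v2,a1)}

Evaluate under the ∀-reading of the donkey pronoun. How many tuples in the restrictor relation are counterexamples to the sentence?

8

"it" takes "an animal" as antecedent — a donkey pronoun bound across the clause boundary.
Strong reading: for every (v,a) with examined(v,a), vaccinated(v,a) ∧ tagged(v,a).
Restrictor pairs: (v1,a2) ✗  (v1,a3) ✗  (v1,a5) ✗  (v1,a7) ✓  (v2,a1) ✓  (v2,a3) ✓  (v3,a6) ✗  (v4,a5) ✓  (v4,a7) ✓  (v5,a6) ✗  (v6,a3) ✗  (v7,a3) ✗  (v7,a6) ✗  (v7,a7) ✓  (v7,a8) ✓
Counterexamples (restrictor pairs failing the scope): 8.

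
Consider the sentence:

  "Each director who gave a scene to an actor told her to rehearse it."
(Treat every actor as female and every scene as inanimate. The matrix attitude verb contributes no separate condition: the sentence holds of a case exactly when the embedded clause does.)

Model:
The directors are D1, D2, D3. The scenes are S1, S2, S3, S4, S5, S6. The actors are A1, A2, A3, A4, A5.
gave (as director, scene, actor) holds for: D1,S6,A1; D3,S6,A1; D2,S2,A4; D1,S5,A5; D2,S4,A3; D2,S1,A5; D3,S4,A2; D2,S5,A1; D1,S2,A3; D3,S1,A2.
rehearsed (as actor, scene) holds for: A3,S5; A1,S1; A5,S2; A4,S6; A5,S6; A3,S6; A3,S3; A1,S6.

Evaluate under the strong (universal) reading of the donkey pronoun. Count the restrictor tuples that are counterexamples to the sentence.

8

"her" takes "an actor" as antecedent and "it" takes "a scene"; both are donkey pronouns co-varying with the restrictor.
Strong reading: for every (d,s,a) with gave(d,s,a), rehearsed(a,s).
Restrictor triples: (D1,S2,A3)→rehearsed(A3,S2) ✗  (D1,S5,A5)→rehearsed(A5,S5) ✗  (D1,S6,A1)→rehearsed(A1,S6) ✓  (D2,S1,A5)→rehearsed(A5,S1) ✗  (D2,S2,A4)→rehearsed(A4,S2) ✗  (D2,S4,A3)→rehearsed(A3,S4) ✗  (D2,S5,A1)→rehearsed(A1,S5) ✗  (D3,S1,A2)→rehearsed(A2,S1) ✗  (D3,S4,A2)→rehearsed(A2,S4) ✗  (D3,S6,A1)→rehearsed(A1,S6) ✓
Counterexamples (restrictor triples failing the scope): 8.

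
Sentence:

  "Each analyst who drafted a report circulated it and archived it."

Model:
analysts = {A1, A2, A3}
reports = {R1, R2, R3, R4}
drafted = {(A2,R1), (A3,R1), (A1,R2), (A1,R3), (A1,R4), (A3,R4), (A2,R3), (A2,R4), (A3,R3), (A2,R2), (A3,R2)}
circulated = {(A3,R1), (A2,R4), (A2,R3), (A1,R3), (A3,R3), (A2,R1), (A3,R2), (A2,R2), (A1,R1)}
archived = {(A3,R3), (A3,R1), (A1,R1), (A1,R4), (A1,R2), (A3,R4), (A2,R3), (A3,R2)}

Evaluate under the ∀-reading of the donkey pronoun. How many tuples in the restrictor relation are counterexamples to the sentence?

"it" takes "a report" as antecedent — a donkey pronoun bound across the clause boundary.
Strong reading: for every (a,r) with drafted(a,r), circulated(a,r) ∧ archived(a,r).
Restrictor pairs: (A1,R2) ✗  (A1,R3) ✗  (A1,R4) ✗  (A2,R1) ✗  (A2,R2) ✗  (A2,R3) ✓  (A2,R4) ✗  (A3,R1) ✓  (A3,R2) ✓  (A3,R3) ✓  (A3,R4) ✗
Counterexamples (restrictor pairs failing the scope): 7.

7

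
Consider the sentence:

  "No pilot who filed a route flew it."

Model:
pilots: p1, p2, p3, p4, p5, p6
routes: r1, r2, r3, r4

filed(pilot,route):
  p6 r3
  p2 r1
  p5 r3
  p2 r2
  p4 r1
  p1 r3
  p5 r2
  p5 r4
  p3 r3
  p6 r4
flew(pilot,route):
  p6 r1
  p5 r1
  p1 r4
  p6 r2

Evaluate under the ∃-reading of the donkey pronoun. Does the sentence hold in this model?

True

"it" takes "a route" as antecedent — a donkey pronoun bound across the clause boundary.
Truth condition: for no (p,r) with filed(p,r) does flew(p,r) hold.
Restrictor pairs — does the scope hold? (p1,r3):fails  (p2,r1):fails  (p2,r2):fails  (p3,r3):fails  (p4,r1):fails  (p5,r2):fails  (p5,r3):fails  (p5,r4):fails  (p6,r3):fails  (p6,r4):fails
Scope holds for no restrictor pair, so the sentence is true.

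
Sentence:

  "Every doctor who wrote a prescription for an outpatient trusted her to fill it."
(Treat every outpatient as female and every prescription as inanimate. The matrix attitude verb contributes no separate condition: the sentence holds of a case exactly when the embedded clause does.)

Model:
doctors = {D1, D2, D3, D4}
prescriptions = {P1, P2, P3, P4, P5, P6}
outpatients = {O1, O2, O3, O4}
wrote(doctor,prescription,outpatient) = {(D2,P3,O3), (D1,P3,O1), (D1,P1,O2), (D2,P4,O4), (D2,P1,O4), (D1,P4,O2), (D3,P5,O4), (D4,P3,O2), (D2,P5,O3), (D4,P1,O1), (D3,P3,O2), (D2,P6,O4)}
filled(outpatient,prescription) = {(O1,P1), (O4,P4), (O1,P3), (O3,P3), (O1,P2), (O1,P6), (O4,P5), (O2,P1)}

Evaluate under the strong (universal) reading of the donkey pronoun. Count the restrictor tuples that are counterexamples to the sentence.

"her" takes "an outpatient" as antecedent and "it" takes "a prescription"; both are donkey pronouns co-varying with the restrictor.
Strong reading: for every (d,p,o) with wrote(d,p,o), filled(o,p).
Restrictor triples: (D1,P1,O2)→filled(O2,P1) ✓  (D1,P3,O1)→filled(O1,P3) ✓  (D1,P4,O2)→filled(O2,P4) ✗  (D2,P1,O4)→filled(O4,P1) ✗  (D2,P3,O3)→filled(O3,P3) ✓  (D2,P4,O4)→filled(O4,P4) ✓  (D2,P5,O3)→filled(O3,P5) ✗  (D2,P6,O4)→filled(O4,P6) ✗  (D3,P3,O2)→filled(O2,P3) ✗  (D3,P5,O4)→filled(O4,P5) ✓  (D4,P1,O1)→filled(O1,P1) ✓  (D4,P3,O2)→filled(O2,P3) ✗
Counterexamples (restrictor triples failing the scope): 6.

6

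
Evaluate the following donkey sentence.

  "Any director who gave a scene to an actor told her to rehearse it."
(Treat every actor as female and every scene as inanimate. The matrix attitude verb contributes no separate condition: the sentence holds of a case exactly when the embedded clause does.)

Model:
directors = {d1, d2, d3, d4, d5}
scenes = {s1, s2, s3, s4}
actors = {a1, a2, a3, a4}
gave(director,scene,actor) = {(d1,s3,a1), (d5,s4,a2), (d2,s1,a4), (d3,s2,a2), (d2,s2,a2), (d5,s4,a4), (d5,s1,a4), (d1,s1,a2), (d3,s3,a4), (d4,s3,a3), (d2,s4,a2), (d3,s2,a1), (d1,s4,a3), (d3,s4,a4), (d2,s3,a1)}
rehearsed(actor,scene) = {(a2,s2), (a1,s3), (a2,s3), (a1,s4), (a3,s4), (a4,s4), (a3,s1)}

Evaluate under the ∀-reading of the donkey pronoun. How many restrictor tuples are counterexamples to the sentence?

"her" takes "an actor" as antecedent and "it" takes "a scene"; both are donkey pronouns co-varying with the restrictor.
Strong reading: for every (d,s,a) with gave(d,s,a), rehearsed(a,s).
Restrictor triples: (d1,s1,a2)→rehearsed(a2,s1) ✗  (d1,s3,a1)→rehearsed(a1,s3) ✓  (d1,s4,a3)→rehearsed(a3,s4) ✓  (d2,s1,a4)→rehearsed(a4,s1) ✗  (d2,s2,a2)→rehearsed(a2,s2) ✓  (d2,s3,a1)→rehearsed(a1,s3) ✓  (d2,s4,a2)→rehearsed(a2,s4) ✗  (d3,s2,a1)→rehearsed(a1,s2) ✗  (d3,s2,a2)→rehearsed(a2,s2) ✓  (d3,s3,a4)→rehearsed(a4,s3) ✗  (d3,s4,a4)→rehearsed(a4,s4) ✓  (d4,s3,a3)→rehearsed(a3,s3) ✗  (d5,s1,a4)→rehearsed(a4,s1) ✗  (d5,s4,a2)→rehearsed(a2,s4) ✗  (d5,s4,a4)→rehearsed(a4,s4) ✓
Counterexamples (restrictor triples failing the scope): 8.

8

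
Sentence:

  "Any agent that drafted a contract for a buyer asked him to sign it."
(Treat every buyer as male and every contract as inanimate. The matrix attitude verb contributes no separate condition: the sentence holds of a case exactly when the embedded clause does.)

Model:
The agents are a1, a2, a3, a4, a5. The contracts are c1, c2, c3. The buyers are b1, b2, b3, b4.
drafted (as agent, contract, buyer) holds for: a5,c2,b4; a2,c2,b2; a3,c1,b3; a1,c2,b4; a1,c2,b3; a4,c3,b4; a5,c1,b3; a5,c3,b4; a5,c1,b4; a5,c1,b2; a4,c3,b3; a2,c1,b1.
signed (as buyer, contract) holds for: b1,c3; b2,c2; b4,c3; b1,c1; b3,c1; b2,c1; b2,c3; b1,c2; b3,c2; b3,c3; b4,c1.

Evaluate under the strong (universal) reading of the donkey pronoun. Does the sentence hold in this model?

False

"him" takes "a buyer" as antecedent and "it" takes "a contract"; both are donkey pronouns co-varying with the restrictor.
Strong reading: for every (a,c,b) with drafted(a,c,b), signed(b,c).
Restrictor triples: (a1,c2,b3)→signed(b3,c2) ✓  (a1,c2,b4)→signed(b4,c2) ✗  (a2,c1,b1)→signed(b1,c1) ✓  (a2,c2,b2)→signed(b2,c2) ✓  (a3,c1,b3)→signed(b3,c1) ✓  (a4,c3,b3)→signed(b3,c3) ✓  (a4,c3,b4)→signed(b4,c3) ✓  (a5,c1,b2)→signed(b2,c1) ✓  (a5,c1,b3)→signed(b3,c1) ✓  (a5,c1,b4)→signed(b4,c1) ✓  (a5,c2,b4)→signed(b4,c2) ✗  (a5,c3,b4)→signed(b4,c3) ✓
Counterexample: (a1,c2,b4) — signed(b4,c2) does not hold.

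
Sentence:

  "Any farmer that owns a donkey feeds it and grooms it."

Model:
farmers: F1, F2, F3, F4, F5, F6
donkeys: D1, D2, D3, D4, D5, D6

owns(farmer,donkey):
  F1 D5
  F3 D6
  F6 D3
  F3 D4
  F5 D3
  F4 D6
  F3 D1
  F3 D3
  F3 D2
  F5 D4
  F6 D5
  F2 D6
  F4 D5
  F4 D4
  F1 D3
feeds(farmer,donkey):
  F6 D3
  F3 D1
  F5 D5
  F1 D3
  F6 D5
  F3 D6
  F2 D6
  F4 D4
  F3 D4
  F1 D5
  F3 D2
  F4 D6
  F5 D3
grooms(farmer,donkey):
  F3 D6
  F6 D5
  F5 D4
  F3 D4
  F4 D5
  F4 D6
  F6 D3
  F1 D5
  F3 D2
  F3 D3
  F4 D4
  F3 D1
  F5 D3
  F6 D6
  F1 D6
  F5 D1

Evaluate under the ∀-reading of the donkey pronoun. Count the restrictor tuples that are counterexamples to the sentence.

5

"it" takes "a donkey" as antecedent — a donkey pronoun bound across the clause boundary.
Strong reading: for every (f,d) with owns(f,d), feeds(f,d) ∧ grooms(f,d).
Restrictor pairs: (F1,D3) ✗  (F1,D5) ✓  (F2,D6) ✗  (F3,D1) ✓  (F3,D2) ✓  (F3,D3) ✗  (F3,D4) ✓  (F3,D6) ✓  (F4,D4) ✓  (F4,D5) ✗  (F4,D6) ✓  (F5,D3) ✓  (F5,D4) ✗  (F6,D3) ✓  (F6,D5) ✓
Counterexamples (restrictor pairs failing the scope): 5.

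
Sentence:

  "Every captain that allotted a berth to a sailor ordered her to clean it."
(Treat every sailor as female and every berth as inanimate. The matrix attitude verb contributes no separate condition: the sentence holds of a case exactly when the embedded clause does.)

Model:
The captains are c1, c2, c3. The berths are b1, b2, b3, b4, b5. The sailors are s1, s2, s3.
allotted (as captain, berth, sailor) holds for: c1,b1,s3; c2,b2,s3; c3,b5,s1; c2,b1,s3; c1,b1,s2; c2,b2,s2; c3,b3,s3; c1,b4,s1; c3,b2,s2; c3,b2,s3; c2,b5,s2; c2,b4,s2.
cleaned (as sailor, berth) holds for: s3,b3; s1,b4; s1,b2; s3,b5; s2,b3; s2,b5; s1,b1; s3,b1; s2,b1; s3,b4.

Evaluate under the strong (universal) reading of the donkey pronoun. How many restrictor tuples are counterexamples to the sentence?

6

"her" takes "a sailor" as antecedent and "it" takes "a berth"; both are donkey pronouns co-varying with the restrictor.
Strong reading: for every (c,b,s) with allotted(c,b,s), cleaned(s,b).
Restrictor triples: (c1,b1,s2)→cleaned(s2,b1) ✓  (c1,b1,s3)→cleaned(s3,b1) ✓  (c1,b4,s1)→cleaned(s1,b4) ✓  (c2,b1,s3)→cleaned(s3,b1) ✓  (c2,b2,s2)→cleaned(s2,b2) ✗  (c2,b2,s3)→cleaned(s3,b2) ✗  (c2,b4,s2)→cleaned(s2,b4) ✗  (c2,b5,s2)→cleaned(s2,b5) ✓  (c3,b2,s2)→cleaned(s2,b2) ✗  (c3,b2,s3)→cleaned(s3,b2) ✗  (c3,b3,s3)→cleaned(s3,b3) ✓  (c3,b5,s1)→cleaned(s1,b5) ✗
Counterexamples (restrictor triples failing the scope): 6.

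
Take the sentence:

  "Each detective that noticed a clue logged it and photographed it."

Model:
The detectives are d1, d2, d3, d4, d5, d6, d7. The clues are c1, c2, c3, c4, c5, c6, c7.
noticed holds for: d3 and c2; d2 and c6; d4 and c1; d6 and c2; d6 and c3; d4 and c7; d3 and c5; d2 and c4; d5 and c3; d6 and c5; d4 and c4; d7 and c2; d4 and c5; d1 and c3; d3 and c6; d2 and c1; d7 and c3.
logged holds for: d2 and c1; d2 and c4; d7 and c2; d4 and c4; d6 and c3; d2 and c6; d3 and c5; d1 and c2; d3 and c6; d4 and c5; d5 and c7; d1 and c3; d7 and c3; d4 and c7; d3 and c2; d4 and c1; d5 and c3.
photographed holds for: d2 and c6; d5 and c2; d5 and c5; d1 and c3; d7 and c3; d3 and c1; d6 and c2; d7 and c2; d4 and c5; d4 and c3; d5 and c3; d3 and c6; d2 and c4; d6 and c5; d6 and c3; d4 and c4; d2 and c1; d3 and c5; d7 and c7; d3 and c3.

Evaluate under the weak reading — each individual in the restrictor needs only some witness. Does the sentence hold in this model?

True

"it" takes "a clue" as antecedent — a donkey pronoun bound across the clause boundary.
Weak reading: every detective d with some noticed-clue has at least one noticed-clue c such that logged(d,c) ∧ photographed(d,c).
Per detective: d1:✓  d2:✓  d3:✓  d4:✓  d5:✓  d6:✓  d7:✓
Every detective in the restrictor has a witness.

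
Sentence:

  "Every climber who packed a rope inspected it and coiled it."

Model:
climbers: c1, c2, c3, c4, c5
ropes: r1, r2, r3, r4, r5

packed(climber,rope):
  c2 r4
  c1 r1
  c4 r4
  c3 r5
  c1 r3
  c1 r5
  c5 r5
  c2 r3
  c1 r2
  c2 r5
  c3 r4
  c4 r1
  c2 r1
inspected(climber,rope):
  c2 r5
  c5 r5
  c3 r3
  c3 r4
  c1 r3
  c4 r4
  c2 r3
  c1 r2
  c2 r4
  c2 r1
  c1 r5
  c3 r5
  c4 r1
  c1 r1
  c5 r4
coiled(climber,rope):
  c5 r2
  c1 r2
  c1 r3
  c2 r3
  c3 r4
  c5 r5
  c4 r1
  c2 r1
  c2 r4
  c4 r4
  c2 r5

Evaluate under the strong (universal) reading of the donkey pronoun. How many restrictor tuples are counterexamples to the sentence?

"it" takes "a rope" as antecedent — a donkey pronoun bound across the clause boundary.
Strong reading: for every (c,r) with packed(c,r), inspected(c,r) ∧ coiled(c,r).
Restrictor pairs: (c1,r1) ✗  (c1,r2) ✓  (c1,r3) ✓  (c1,r5) ✗  (c2,r1) ✓  (c2,r3) ✓  (c2,r4) ✓  (c2,r5) ✓  (c3,r4) ✓  (c3,r5) ✗  (c4,r1) ✓  (c4,r4) ✓  (c5,r5) ✓
Counterexamples (restrictor pairs failing the scope): 3.

3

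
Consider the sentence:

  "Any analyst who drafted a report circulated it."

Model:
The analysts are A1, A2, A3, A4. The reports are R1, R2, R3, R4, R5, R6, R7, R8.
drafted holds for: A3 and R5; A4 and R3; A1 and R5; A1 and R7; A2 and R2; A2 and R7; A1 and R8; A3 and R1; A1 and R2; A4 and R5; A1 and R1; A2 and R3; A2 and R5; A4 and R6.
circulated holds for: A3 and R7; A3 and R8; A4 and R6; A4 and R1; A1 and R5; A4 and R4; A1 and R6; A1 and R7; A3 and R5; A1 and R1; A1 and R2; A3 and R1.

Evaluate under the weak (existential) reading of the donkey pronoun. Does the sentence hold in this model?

False

"it" takes "a report" as antecedent — a donkey pronoun bound across the clause boundary.
Weak reading: every analyst a with some drafted-report has at least one drafted-report r such that circulated(a,r).
Per analyst: A1:✓  A2:✗  A3:✓  A4:✓
A2 has no witness among its drafted-reports.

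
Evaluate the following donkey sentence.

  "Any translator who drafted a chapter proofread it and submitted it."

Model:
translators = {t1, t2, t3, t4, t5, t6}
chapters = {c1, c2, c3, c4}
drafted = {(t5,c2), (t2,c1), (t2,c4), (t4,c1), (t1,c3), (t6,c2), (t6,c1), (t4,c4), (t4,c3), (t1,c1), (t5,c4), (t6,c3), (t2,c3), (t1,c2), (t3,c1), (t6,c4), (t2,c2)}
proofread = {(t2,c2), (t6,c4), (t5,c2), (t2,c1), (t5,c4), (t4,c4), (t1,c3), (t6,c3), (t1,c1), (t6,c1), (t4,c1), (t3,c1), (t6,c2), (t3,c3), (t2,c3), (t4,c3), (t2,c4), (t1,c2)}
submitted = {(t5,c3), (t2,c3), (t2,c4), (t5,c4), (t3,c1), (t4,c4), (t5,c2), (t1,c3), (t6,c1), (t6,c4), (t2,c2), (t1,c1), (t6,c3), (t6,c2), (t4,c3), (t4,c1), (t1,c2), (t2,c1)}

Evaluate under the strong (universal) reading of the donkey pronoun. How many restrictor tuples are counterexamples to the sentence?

"it" takes "a chapter" as antecedent — a donkey pronoun bound across the clause boundary.
Strong reading: for every (t,c) with drafted(t,c), proofread(t,c) ∧ submitted(t,c).
Restrictor pairs: (t1,c1) ✓  (t1,c2) ✓  (t1,c3) ✓  (t2,c1) ✓  (t2,c2) ✓  (t2,c3) ✓  (t2,c4) ✓  (t3,c1) ✓  (t4,c1) ✓  (t4,c3) ✓  (t4,c4) ✓  (t5,c2) ✓  (t5,c4) ✓  (t6,c1) ✓  (t6,c2) ✓  (t6,c3) ✓  (t6,c4) ✓
Counterexamples (restrictor pairs failing the scope): 0.

0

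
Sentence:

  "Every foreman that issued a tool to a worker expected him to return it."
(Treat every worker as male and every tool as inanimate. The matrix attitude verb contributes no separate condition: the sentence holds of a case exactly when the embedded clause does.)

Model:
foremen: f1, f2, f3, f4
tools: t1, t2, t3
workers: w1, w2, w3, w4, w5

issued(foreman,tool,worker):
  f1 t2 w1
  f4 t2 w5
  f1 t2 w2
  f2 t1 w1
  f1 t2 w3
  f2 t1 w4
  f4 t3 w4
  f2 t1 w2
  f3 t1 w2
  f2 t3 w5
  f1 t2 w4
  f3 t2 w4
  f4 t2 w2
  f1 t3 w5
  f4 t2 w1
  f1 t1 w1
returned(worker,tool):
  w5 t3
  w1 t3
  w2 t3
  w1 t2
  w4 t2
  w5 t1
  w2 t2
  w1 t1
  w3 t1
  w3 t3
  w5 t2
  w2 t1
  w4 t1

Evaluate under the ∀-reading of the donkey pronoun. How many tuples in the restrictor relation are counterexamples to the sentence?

2

"him" takes "a worker" as antecedent and "it" takes "a tool"; both are donkey pronouns co-varying with the restrictor.
Strong reading: for every (f,t,w) with issued(f,t,w), returned(w,t).
Restrictor triples: (f1,t1,w1)→returned(w1,t1) ✓  (f1,t2,w1)→returned(w1,t2) ✓  (f1,t2,w2)→returned(w2,t2) ✓  (f1,t2,w3)→returned(w3,t2) ✗  (f1,t2,w4)→returned(w4,t2) ✓  (f1,t3,w5)→returned(w5,t3) ✓  (f2,t1,w1)→returned(w1,t1) ✓  (f2,t1,w2)→returned(w2,t1) ✓  (f2,t1,w4)→returned(w4,t1) ✓  (f2,t3,w5)→returned(w5,t3) ✓  (f3,t1,w2)→returned(w2,t1) ✓  (f3,t2,w4)→returned(w4,t2) ✓  (f4,t2,w1)→returned(w1,t2) ✓  (f4,t2,w2)→returned(w2,t2) ✓  (f4,t2,w5)→returned(w5,t2) ✓  (f4,t3,w4)→returned(w4,t3) ✗
Counterexamples (restrictor triples failing the scope): 2.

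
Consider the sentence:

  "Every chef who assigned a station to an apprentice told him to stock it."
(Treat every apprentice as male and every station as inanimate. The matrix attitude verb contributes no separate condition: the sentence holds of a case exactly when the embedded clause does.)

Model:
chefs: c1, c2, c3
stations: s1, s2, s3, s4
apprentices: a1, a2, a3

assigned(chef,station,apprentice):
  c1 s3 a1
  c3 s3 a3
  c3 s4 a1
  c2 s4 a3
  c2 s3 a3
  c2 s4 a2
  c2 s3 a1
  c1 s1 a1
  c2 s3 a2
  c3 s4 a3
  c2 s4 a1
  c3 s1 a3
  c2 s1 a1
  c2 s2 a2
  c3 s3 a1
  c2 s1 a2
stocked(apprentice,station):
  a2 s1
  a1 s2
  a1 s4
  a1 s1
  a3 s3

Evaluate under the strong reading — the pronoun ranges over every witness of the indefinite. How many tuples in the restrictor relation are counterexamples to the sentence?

9

"him" takes "an apprentice" as antecedent and "it" takes "a station"; both are donkey pronouns co-varying with the restrictor.
Strong reading: for every (c,s,a) with assigned(c,s,a), stocked(a,s).
Restrictor triples: (c1,s1,a1)→stocked(a1,s1) ✓  (c1,s3,a1)→stocked(a1,s3) ✗  (c2,s1,a1)→stocked(a1,s1) ✓  (c2,s1,a2)→stocked(a2,s1) ✓  (c2,s2,a2)→stocked(a2,s2) ✗  (c2,s3,a1)→stocked(a1,s3) ✗  (c2,s3,a2)→stocked(a2,s3) ✗  (c2,s3,a3)→stocked(a3,s3) ✓  (c2,s4,a1)→stocked(a1,s4) ✓  (c2,s4,a2)→stocked(a2,s4) ✗  (c2,s4,a3)→stocked(a3,s4) ✗  (c3,s1,a3)→stocked(a3,s1) ✗  (c3,s3,a1)→stocked(a1,s3) ✗  (c3,s3,a3)→stocked(a3,s3) ✓  (c3,s4,a1)→stocked(a1,s4) ✓  (c3,s4,a3)→stocked(a3,s4) ✗
Counterexamples (restrictor triples failing the scope): 9.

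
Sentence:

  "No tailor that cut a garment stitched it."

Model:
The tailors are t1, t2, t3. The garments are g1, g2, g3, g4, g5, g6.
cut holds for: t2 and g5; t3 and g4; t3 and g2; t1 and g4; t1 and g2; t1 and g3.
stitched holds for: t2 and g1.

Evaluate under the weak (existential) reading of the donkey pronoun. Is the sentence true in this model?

True

"it" takes "a garment" as antecedent — a donkey pronoun bound across the clause boundary.
Truth condition: for no (t,g) with cut(t,g) does stitched(t,g) hold.
Restrictor pairs — does the scope hold? (t1,g2):fails  (t1,g3):fails  (t1,g4):fails  (t2,g5):fails  (t3,g2):fails  (t3,g4):fails
Scope holds for no restrictor pair, so the sentence is true.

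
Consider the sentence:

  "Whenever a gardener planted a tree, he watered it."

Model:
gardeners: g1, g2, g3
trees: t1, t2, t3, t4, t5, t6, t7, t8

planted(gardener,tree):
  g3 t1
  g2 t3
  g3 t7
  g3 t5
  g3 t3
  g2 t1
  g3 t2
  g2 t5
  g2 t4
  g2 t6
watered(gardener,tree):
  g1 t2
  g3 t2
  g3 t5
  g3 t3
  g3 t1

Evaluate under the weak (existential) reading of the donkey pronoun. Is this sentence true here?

"it" takes "a tree" as antecedent — a donkey pronoun bound across the clause boundary.
Weak reading: every gardener g with some planted-tree has at least one planted-tree t such that watered(g,t).
Per gardener: g2:✗  g3:✓
g2 has no witness among its planted-trees.

False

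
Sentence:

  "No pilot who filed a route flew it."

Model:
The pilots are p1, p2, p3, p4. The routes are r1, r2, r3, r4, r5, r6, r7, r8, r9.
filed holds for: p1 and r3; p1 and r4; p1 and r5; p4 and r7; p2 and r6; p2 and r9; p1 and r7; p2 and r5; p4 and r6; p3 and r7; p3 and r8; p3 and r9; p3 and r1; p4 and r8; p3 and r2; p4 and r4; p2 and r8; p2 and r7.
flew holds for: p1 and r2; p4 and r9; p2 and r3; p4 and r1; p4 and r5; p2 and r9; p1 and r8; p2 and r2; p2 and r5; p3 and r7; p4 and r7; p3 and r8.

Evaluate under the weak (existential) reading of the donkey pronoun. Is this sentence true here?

False

"it" takes "a route" as antecedent — a donkey pronoun bound across the clause boundary.
Truth condition: for no (p,r) with filed(p,r) does flew(p,r) hold.
Restrictor pairs — does the scope hold? (p1,r3):fails  (p1,r4):fails  (p1,r5):fails  (p1,r7):fails  (p2,r5):holds  (p2,r6):fails  (p2,r7):fails  (p2,r8):fails  (p2,r9):holds  (p3,r1):fails  (p3,r2):fails  (p3,r7):holds  (p3,r8):holds  (p3,r9):fails  (p4,r4):fails  (p4,r6):fails  (p4,r7):holds  (p4,r8):fails
Scope holds for 5 pair(s), so the sentence is false.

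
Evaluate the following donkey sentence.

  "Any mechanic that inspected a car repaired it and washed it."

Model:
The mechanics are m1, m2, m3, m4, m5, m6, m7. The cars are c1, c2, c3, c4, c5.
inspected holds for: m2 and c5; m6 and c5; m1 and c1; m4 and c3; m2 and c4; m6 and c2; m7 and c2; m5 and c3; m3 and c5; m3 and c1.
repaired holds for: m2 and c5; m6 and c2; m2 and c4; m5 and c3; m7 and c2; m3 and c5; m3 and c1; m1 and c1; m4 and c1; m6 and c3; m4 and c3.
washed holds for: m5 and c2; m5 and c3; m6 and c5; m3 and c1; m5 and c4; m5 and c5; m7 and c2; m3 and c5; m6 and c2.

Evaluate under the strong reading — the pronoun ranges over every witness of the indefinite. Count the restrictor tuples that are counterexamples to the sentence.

5

"it" takes "a car" as antecedent — a donkey pronoun bound across the clause boundary.
Strong reading: for every (m,c) with inspected(m,c), repaired(m,c) ∧ washed(m,c).
Restrictor pairs: (m1,c1) ✗  (m2,c4) ✗  (m2,c5) ✗  (m3,c1) ✓  (m3,c5) ✓  (m4,c3) ✗  (m5,c3) ✓  (m6,c2) ✓  (m6,c5) ✗  (m7,c2) ✓
Counterexamples (restrictor pairs failing the scope): 5.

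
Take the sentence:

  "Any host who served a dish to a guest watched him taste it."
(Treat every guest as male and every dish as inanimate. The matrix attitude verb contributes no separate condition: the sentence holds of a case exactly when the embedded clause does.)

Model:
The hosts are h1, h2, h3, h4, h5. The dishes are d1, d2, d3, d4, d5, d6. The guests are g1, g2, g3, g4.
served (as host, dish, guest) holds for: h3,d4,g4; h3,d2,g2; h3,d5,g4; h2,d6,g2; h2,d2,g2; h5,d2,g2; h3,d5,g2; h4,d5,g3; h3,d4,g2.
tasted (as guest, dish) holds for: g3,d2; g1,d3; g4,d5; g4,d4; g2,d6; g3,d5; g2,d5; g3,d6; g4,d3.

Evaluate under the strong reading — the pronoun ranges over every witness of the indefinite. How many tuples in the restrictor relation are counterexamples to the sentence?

4

"him" takes "a guest" as antecedent and "it" takes "a dish"; both are donkey pronouns co-varying with the restrictor.
Strong reading: for every (h,d,g) with served(h,d,g), tasted(g,d).
Restrictor triples: (h2,d2,g2)→tasted(g2,d2) ✗  (h2,d6,g2)→tasted(g2,d6) ✓  (h3,d2,g2)→tasted(g2,d2) ✗  (h3,d4,g2)→tasted(g2,d4) ✗  (h3,d4,g4)→tasted(g4,d4) ✓  (h3,d5,g2)→tasted(g2,d5) ✓  (h3,d5,g4)→tasted(g4,d5) ✓  (h4,d5,g3)→tasted(g3,d5) ✓  (h5,d2,g2)→tasted(g2,d2) ✗
Counterexamples (restrictor triples failing the scope): 4.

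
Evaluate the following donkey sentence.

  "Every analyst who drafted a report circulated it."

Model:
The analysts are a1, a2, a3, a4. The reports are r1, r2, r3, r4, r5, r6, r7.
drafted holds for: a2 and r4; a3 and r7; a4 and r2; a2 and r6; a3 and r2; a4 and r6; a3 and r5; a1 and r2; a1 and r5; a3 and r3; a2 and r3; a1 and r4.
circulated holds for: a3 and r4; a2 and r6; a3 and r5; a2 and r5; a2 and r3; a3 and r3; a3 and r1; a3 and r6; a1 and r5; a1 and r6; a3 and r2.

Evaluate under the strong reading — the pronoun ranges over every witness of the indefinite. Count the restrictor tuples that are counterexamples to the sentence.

6

"it" takes "a report" as antecedent — a donkey pronoun bound across the clause boundary.
Strong reading: for every (a,r) with drafted(a,r), circulated(a,r).
Restrictor pairs: (a1,r2) ✗  (a1,r4) ✗  (a1,r5) ✓  (a2,r3) ✓  (a2,r4) ✗  (a2,r6) ✓  (a3,r2) ✓  (a3,r3) ✓  (a3,r5) ✓  (a3,r7) ✗  (a4,r2) ✗  (a4,r6) ✗
Counterexamples (restrictor pairs failing the scope): 6.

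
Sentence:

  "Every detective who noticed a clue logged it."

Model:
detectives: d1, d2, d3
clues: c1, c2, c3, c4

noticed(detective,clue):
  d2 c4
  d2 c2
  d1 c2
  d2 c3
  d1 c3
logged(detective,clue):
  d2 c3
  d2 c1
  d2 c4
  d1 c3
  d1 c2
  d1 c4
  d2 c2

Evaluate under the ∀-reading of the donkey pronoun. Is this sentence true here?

"it" takes "a clue" as antecedent — a donkey pronoun bound across the clause boundary.
Strong reading: for every (d,c) with noticed(d,c), logged(d,c).
Restrictor pairs: (d1,c2) ✓  (d1,c3) ✓  (d2,c2) ✓  (d2,c3) ✓  (d2,c4) ✓
Every restrictor pair satisfies the scope.

True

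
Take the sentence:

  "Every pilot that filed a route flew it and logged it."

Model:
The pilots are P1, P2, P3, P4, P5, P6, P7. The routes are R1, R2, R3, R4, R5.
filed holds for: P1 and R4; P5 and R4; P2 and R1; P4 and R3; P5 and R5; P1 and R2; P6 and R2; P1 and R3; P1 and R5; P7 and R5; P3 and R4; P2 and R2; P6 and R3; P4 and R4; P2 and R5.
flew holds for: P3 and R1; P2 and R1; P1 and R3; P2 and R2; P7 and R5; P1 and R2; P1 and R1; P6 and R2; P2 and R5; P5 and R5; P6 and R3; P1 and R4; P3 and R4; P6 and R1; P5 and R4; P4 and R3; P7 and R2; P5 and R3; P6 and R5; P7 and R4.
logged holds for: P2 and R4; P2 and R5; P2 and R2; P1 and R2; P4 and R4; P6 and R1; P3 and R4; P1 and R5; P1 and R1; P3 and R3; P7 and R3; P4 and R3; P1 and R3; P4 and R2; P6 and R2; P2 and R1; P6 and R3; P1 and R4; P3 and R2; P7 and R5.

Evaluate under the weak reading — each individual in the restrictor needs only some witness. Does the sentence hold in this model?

False

"it" takes "a route" as antecedent — a donkey pronoun bound across the clause boundary.
Weak reading: every pilot p with some filed-route has at least one filed-route r such that flew(p,r) ∧ logged(p,r).
Per pilot: P1:✓  P2:✓  P3:✓  P4:✓  P5:✗  P6:✓  P7:✓
P5 has no witness among its filed-routes.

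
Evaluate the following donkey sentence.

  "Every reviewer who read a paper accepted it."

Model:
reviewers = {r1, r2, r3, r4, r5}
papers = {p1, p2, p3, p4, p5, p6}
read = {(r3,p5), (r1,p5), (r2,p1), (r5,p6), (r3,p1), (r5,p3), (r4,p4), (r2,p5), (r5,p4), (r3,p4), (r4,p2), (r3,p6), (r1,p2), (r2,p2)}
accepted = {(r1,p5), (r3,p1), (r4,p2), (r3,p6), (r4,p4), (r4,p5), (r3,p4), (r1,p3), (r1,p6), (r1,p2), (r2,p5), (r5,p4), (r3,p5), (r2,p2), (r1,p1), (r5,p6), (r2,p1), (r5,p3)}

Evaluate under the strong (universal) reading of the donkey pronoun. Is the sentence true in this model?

"it" takes "a paper" as antecedent — a donkey pronoun bound across the clause boundary.
Strong reading: for every (r,p) with read(r,p), accepted(r,p).
Restrictor pairs: (r1,p2) ✓  (r1,p5) ✓  (r2,p1) ✓  (r2,p2) ✓  (r2,p5) ✓  (r3,p1) ✓  (r3,p4) ✓  (r3,p5) ✓  (r3,p6) ✓  (r4,p2) ✓  (r4,p4) ✓  (r5,p3) ✓  (r5,p4) ✓  (r5,p6) ✓
Every restrictor pair satisfies the scope.

True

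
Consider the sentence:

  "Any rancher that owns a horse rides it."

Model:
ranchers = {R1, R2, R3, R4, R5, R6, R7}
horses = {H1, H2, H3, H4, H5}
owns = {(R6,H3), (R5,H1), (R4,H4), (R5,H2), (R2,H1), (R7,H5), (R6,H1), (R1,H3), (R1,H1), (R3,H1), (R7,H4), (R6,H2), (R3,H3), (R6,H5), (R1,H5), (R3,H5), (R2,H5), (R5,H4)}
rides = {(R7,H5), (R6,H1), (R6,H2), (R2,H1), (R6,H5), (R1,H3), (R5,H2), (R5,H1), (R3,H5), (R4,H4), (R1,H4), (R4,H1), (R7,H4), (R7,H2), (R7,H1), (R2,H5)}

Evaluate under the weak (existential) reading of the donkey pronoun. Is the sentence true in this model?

True

"it" takes "a horse" as antecedent — a donkey pronoun bound across the clause boundary.
Weak reading: every rancher r with some owns-horse has at least one owns-horse h such that rides(r,h).
Per rancher: R1:✓  R2:✓  R3:✓  R4:✓  R5:✓  R6:✓  R7:✓
Every rancher in the restrictor has a witness.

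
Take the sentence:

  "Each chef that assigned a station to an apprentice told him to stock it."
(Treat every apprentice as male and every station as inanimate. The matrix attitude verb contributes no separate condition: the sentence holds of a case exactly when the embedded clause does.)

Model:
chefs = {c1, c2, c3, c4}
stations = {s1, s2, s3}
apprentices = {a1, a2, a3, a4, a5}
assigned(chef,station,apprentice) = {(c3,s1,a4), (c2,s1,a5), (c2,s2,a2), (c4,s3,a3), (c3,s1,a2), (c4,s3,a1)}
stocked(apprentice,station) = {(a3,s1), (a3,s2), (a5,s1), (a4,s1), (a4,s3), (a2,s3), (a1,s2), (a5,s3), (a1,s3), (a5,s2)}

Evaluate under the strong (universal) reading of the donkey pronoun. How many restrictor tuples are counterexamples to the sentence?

"him" takes "an apprentice" as antecedent and "it" takes "a station"; both are donkey pronouns co-varying with the restrictor.
Strong reading: for every (c,s,a) with assigned(c,s,a), stocked(a,s).
Restrictor triples: (c2,s1,a5)→stocked(a5,s1) ✓  (c2,s2,a2)→stocked(a2,s2) ✗  (c3,s1,a2)→stocked(a2,s1) ✗  (c3,s1,a4)→stocked(a4,s1) ✓  (c4,s3,a1)→stocked(a1,s3) ✓  (c4,s3,a3)→stocked(a3,s3) ✗
Counterexamples (restrictor triples failing the scope): 3.

3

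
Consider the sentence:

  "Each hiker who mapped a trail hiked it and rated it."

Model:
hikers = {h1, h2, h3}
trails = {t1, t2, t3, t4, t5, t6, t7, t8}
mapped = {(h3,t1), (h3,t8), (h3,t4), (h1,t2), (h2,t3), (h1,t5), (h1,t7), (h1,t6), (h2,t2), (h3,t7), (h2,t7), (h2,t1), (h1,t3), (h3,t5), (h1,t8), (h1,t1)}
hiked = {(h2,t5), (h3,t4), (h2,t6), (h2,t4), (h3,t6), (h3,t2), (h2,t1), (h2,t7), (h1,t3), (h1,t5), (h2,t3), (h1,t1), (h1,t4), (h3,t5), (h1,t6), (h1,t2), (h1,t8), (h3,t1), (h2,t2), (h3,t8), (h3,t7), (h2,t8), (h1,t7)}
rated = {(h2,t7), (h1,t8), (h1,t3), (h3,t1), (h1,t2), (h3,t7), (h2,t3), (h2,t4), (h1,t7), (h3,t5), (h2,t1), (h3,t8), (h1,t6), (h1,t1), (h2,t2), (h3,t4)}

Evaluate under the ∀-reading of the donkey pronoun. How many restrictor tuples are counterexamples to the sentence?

1

"it" takes "a trail" as antecedent — a donkey pronoun bound across the clause boundary.
Strong reading: for every (h,t) with mapped(h,t), hiked(h,t) ∧ rated(h,t).
Restrictor pairs: (h1,t1) ✓  (h1,t2) ✓  (h1,t3) ✓  (h1,t5) ✗  (h1,t6) ✓  (h1,t7) ✓  (h1,t8) ✓  (h2,t1) ✓  (h2,t2) ✓  (h2,t3) ✓  (h2,t7) ✓  (h3,t1) ✓  (h3,t4) ✓  (h3,t5) ✓  (h3,t7) ✓  (h3,t8) ✓
Counterexamples (restrictor pairs failing the scope): 1.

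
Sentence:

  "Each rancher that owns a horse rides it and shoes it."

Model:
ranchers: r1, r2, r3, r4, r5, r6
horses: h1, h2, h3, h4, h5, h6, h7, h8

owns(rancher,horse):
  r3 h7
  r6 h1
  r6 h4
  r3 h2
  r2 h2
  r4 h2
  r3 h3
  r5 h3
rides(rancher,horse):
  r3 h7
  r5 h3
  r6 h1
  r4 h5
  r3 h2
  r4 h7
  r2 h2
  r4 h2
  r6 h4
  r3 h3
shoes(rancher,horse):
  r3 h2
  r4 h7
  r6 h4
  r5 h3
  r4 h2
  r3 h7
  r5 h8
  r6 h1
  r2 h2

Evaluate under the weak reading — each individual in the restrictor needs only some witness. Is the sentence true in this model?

True

"it" takes "a horse" as antecedent — a donkey pronoun bound across the clause boundary.
Weak reading: every rancher r with some owns-horse has at least one owns-horse h such that rides(r,h) ∧ shoes(r,h).
Per rancher: r2:✓  r3:✓  r4:✓  r5:✓  r6:✓
Every rancher in the restrictor has a witness.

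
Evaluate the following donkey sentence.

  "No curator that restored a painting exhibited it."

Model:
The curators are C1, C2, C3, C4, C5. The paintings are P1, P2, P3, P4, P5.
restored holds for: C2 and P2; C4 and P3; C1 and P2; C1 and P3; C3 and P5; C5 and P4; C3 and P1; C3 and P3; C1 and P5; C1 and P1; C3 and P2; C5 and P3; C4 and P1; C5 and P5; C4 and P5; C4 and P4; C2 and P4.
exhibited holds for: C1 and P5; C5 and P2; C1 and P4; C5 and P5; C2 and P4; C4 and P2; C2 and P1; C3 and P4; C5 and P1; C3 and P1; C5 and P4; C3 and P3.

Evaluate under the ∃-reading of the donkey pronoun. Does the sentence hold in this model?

"it" takes "a painting" as antecedent — a donkey pronoun bound across the clause boundary.
Truth condition: for no (c,p) with restored(c,p) does exhibited(c,p) hold.
Restrictor pairs — does the scope hold? (C1,P1):fails  (C1,P2):fails  (C1,P3):fails  (C1,P5):holds  (C2,P2):fails  (C2,P4):holds  (C3,P1):holds  (C3,P2):fails  (C3,P3):holds  (C3,P5):fails  (C4,P1):fails  (C4,P3):fails  (C4,P4):fails  (C4,P5):fails  (C5,P3):fails  (C5,P4):holds  (C5,P5):holds
Scope holds for 6 pair(s), so the sentence is false.

False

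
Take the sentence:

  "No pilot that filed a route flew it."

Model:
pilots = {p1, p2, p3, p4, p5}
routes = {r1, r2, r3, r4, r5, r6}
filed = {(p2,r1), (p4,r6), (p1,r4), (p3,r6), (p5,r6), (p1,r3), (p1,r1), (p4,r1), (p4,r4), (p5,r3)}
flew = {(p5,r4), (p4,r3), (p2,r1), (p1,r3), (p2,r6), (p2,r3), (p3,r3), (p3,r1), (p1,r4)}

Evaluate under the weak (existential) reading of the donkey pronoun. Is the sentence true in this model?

False

"it" takes "a route" as antecedent — a donkey pronoun bound across the clause boundary.
Truth condition: for no (p,r) with filed(p,r) does flew(p,r) hold.
Restrictor pairs — does the scope hold? (p1,r1):fails  (p1,r3):holds  (p1,r4):holds  (p2,r1):holds  (p3,r6):fails  (p4,r1):fails  (p4,r4):fails  (p4,r6):fails  (p5,r3):fails  (p5,r6):fails
Scope holds for 3 pair(s), so the sentence is false.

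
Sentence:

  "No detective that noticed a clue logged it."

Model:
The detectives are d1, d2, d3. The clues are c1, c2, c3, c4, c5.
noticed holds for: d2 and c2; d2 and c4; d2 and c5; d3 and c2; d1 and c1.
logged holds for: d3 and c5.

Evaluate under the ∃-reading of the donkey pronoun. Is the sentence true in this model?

True

"it" takes "a clue" as antecedent — a donkey pronoun bound across the clause boundary.
Truth condition: for no (d,c) with noticed(d,c) does logged(d,c) hold.
Restrictor pairs — does the scope hold? (d1,c1):fails  (d2,c2):fails  (d2,c4):fails  (d2,c5):fails  (d3,c2):fails
Scope holds for no restrictor pair, so the sentence is true.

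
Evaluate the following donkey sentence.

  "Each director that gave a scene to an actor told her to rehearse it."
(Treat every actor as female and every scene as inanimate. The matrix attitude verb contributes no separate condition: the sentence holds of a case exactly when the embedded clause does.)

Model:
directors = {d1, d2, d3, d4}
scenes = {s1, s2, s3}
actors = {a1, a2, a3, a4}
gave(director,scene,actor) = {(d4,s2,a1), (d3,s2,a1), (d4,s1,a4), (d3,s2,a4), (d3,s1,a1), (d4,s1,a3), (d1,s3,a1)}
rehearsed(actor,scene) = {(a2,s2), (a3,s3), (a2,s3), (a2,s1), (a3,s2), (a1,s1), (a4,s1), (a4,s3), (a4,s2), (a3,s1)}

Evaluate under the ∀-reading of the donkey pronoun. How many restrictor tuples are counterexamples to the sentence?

"her" takes "an actor" as antecedent and "it" takes "a scene"; both are donkey pronouns co-varying with the restrictor.
Strong reading: for every (d,s,a) with gave(d,s,a), rehearsed(a,s).
Restrictor triples: (d1,s3,a1)→rehearsed(a1,s3) ✗  (d3,s1,a1)→rehearsed(a1,s1) ✓  (d3,s2,a1)→rehearsed(a1,s2) ✗  (d3,s2,a4)→rehearsed(a4,s2) ✓  (d4,s1,a3)→rehearsed(a3,s1) ✓  (d4,s1,a4)→rehearsed(a4,s1) ✓  (d4,s2,a1)→rehearsed(a1,s2) ✗
Counterexamples (restrictor triples failing the scope): 3.

3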